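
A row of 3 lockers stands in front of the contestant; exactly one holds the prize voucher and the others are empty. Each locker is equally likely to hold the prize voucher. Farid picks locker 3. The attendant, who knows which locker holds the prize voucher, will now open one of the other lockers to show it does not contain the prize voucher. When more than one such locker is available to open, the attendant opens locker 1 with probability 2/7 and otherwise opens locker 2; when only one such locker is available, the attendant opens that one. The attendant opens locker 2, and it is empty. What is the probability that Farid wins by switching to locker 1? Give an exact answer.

7/12

Consider each possible location of the prize voucher in turn.
If it is in locker 1 (prior 1/3): only locker 2 is available, probability 1; weight (1/3)·1 = 1/3.
If it is in locker 2 (prior 1/3): the attendant opened locker 2, so this case is ruled out; weight (1/3)·0 = 0.
If it is in locker 3 (prior 1/3): locker 1 is available but not opened, probability 5/7; weight (1/3)·(5/7) = 5/21.
The weights sum to 4/7.
So P(the prize voucher in locker 1 | the attendant opened locker 2) = (1/3) / (4/7) = 7/12.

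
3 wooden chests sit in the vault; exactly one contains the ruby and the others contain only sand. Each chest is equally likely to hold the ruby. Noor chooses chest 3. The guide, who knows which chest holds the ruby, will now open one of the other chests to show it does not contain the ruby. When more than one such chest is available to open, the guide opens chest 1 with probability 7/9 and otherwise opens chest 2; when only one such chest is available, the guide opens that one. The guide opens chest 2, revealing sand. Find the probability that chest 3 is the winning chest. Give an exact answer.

Condition on the true location of the ruby.
If it is in chest 1 (prior 1/3): only chest 2 is available, probability 1; weight (1/3)·1 = 1/3.
If it is in chest 2 (prior 1/3): the guide opened chest 2, so this case is ruled out; weight (1/3)·0 = 0.
If it is in chest 3 (prior 1/3): chest 1 is available but not opened, probability 2/9; weight (1/3)·(2/9) = 2/27.
The weights sum to 11/27.
So P(the ruby in chest 3 | the guide opened chest 2) = (2/27) / (11/27) = 2/11.

2/11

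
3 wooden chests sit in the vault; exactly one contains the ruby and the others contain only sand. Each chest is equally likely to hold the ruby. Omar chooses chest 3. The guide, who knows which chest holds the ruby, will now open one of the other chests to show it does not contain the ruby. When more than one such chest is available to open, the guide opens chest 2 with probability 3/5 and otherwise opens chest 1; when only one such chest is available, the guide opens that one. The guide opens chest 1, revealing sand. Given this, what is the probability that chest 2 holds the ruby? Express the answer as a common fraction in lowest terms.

5/7

Condition on the true location of the ruby.
If it is in chest 1 (prior 1/3): the guide opened chest 1, so this case is ruled out; weight (1/3)·0 = 0.
If it is in chest 2 (prior 1/3): only chest 1 is available, probability 1; weight (1/3)·1 = 1/3.
If it is in chest 3 (prior 1/3): chest 2 is available but not opened, probability 2/5; weight (1/3)·(2/5) = 2/15.
The weights sum to 7/15.
So P(the ruby in chest 2 | the guide opened chest 1) = (1/3) / (7/15) = 5/7.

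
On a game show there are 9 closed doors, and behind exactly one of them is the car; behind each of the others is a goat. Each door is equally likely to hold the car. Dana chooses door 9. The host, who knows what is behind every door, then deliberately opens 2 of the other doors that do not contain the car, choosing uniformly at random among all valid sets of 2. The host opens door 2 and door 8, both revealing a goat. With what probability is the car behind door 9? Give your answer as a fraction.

Apply Bayes' rule, conditioning on where the car actually is.
If it is behind any of doors 1, 3, 4, 5, 6, and 7 (prior 1/9 each): the host has 21 equally likely choices, so probability 1/21; weight (1/9)·(1/21) = 1/189 each.
If it is behind either of doors 2 and 8 (prior 1/9 each): that door was opened and seen not to hold the prize — ruled out; weight (1/9)·0 = 0 each.
If it is behind door 9 (prior 1/9): the host has 28 equally likely choices, so probability 1/28; weight (1/9)·(1/28) = 1/252.
The weights sum to 1/28.
So P(the car behind door 9 | the host opened door 2 and door 8) = (1/252) / (1/28) = 1/9.

1/9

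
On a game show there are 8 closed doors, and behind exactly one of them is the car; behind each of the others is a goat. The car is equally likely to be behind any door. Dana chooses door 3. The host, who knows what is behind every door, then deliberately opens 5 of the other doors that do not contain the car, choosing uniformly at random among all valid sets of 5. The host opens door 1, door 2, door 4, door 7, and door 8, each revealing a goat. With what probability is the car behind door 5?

Apply Bayes' rule, conditioning on where the car actually is.
If it is behind any of doors 1, 2, 4, 7, and 8 (prior 1/8 each): that door was opened and seen not to hold the prize — ruled out; weight (1/8)·0 = 0 each.
If it is behind door 3 (prior 1/8): the host has 21 equally likely choices, so probability 1/21; weight (1/8)·(1/21) = 1/168.
If it is behind either of doors 5 and 6 (prior 1/8 each): the host has 6 equally likely choices, so probability 1/6; weight (1/8)·(1/6) = 1/48 each.
The weights sum to 1/21.
So P(the car behind door 5 | the host opened door 1, door 2, door 4, door 7, and door 8) = (1/48) / (1/21) = 7/16.

7/16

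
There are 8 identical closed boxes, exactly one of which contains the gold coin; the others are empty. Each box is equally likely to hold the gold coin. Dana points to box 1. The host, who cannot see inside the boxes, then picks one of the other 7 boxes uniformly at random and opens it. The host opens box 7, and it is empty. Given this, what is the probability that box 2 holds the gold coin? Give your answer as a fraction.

1/7

Apply Bayes' rule, conditioning on where the gold coin actually is.
If it is in any of boxes 1, 2, 3, 4, 5, 6, and 8 (prior 1/8 each): the host picks box 7 with probability 1/7 regardless, and it is not the prize; weight (1/8)·(1/7) = 1/56 each.
If it is in box 7 (prior 1/8): the host opened box 7, so this case is ruled out; weight (1/8)·0 = 0.
The weights sum to 1/8.
So P(the gold coin in box 2 | the host opened box 7) = (1/56) / (1/8) = 1/7.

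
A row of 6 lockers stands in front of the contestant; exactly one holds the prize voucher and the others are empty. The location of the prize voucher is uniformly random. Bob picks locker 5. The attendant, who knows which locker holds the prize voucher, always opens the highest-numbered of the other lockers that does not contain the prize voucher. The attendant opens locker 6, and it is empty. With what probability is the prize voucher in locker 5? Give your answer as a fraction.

1/5

Condition on the true location of the prize voucher.
If it is in any of lockers 1, 2, 3, 4, and 5 (prior 1/6 each): locker 6 is the highest-numbered option available, probability 1; weight (1/6)·1 = 1/6 each.
If it is in locker 6 (prior 1/6): the attendant opened locker 6, so this case is ruled out; weight (1/6)·0 = 0.
The weights sum to 5/6.
So P(the prize voucher in locker 5 | the attendant opened locker 6) = (1/6) / (5/6) = 1/5.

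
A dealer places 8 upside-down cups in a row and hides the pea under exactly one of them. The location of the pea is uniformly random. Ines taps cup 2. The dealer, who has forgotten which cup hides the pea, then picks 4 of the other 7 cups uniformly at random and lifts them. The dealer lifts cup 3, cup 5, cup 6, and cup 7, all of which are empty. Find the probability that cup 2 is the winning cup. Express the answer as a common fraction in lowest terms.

Consider each possible location of the pea in turn.
If it is under any of cups 1, 2, 4, and 8 (prior 1/8 each): the dealer picks exactly this set with probability 1/35 regardless, and none is the prize; weight (1/8)·(1/35) = 1/280 each.
If it is under any of cups 3, 5, 6, and 7 (prior 1/8 each): that cup was opened and seen not to hold the prize — ruled out; weight (1/8)·0 = 0 each.
The weights sum to 1/70.
So P(the pea under cup 2 | the dealer opened cup 3, cup 5, cup 6, and cup 7) = (1/280) / (1/70) = 1/4.

1/4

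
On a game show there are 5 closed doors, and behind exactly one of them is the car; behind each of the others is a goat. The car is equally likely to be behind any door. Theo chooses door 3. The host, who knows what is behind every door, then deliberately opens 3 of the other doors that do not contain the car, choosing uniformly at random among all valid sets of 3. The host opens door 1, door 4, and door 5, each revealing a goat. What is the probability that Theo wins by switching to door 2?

4/5

Apply Bayes' rule, conditioning on where the car actually is.
If it is behind any of doors 1, 4, and 5 (prior 1/5 each): that door was opened and seen not to hold the prize — ruled out; weight (1/5)·0 = 0 each.
If it is behind door 2 (prior 1/5): the host has no choice, probability 1; weight (1/5)·1 = 1/5.
If it is behind door 3 (prior 1/5): the host has 4 equally likely choices, so probability 1/4; weight (1/5)·(1/4) = 1/20.
The weights sum to 1/4.
So P(the car behind door 2 | the host opened door 1, door 4, and door 5) = (1/5) / (1/4) = 4/5.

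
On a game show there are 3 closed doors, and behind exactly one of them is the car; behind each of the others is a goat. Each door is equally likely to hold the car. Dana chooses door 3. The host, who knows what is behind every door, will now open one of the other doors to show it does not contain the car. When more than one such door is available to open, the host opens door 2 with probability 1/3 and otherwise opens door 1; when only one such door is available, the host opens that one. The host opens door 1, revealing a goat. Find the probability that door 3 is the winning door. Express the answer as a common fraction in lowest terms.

2/5

Consider each possible location of the car in turn.
If it is behind door 1 (prior 1/3): the host opened door 1, so this case is ruled out; weight (1/3)·0 = 0.
If it is behind door 2 (prior 1/3): only door 1 is available, probability 1; weight (1/3)·1 = 1/3.
If it is behind door 3 (prior 1/3): door 2 is available but not opened, probability 2/3; weight (1/3)·(2/3) = 2/9.
The weights sum to 5/9.
So P(the car behind door 3 | the host opened door 1) = (2/9) / (5/9) = 2/5.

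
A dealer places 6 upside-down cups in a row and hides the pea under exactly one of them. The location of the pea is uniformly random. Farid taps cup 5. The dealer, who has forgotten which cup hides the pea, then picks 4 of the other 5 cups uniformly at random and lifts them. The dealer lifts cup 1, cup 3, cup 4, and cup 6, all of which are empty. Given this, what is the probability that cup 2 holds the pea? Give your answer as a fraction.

1/2

Condition on the true location of the pea.
If it is under any of cups 1, 3, 4, and 6 (prior 1/6 each): that cup was opened and seen not to hold the prize — ruled out; weight (1/6)·0 = 0 each.
If it is under either of cups 2 and 5 (prior 1/6 each): the dealer picks exactly this set with probability 1/5 regardless, and none is the prize; weight (1/6)·(1/5) = 1/30 each.
The weights sum to 1/15.
So P(the pea under cup 2 | the dealer opened cup 1, cup 3, cup 4, and cup 6) = (1/30) / (1/15) = 1/2.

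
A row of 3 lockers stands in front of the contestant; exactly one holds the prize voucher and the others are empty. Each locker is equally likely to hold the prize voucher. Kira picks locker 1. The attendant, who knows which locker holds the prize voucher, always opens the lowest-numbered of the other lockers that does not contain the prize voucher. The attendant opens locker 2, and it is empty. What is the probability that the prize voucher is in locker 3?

1/2

Apply Bayes' rule, conditioning on where the prize voucher actually is.
If it is in either of lockers 1 and 3 (prior 1/3 each): locker 2 is the lowest-numbered option available, probability 1; weight (1/3)·1 = 1/3 each.
If it is in locker 2 (prior 1/3): the attendant opened locker 2, so this case is ruled out; weight (1/3)·0 = 0.
The weights sum to 2/3.
So P(the prize voucher in locker 3 | the attendant opened locker 2) = (1/3) / (2/3) = 1/2.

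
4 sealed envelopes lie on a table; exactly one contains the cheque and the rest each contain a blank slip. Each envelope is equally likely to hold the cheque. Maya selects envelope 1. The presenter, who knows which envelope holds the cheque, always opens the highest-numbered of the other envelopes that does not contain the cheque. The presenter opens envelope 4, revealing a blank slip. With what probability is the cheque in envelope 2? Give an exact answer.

1/3

Condition on the true location of the cheque.
If it is in any of envelopes 1, 2, and 3 (prior 1/4 each): envelope 4 is the highest-numbered option available, probability 1; weight (1/4)·1 = 1/4 each.
If it is in envelope 4 (prior 1/4): the presenter opened envelope 4, so this case is ruled out; weight (1/4)·0 = 0.
The weights sum to 3/4.
So P(the cheque in envelope 2 | the presenter opened envelope 4) = (1/4) / (3/4) = 1/3.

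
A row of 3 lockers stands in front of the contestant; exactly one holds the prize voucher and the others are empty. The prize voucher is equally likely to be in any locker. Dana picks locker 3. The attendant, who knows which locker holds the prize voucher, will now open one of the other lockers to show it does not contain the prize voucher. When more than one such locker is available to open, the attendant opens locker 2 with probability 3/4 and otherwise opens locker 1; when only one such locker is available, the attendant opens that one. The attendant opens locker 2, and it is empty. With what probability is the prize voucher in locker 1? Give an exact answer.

4/7

Apply Bayes' rule, conditioning on where the prize voucher actually is.
If it is in locker 1 (prior 1/3): only locker 2 is available, probability 1; weight (1/3)·1 = 1/3.
If it is in locker 2 (prior 1/3): the attendant opened locker 2, so this case is ruled out; weight (1/3)·0 = 0.
If it is in locker 3 (prior 1/3): locker 2 is available, opened with probability 3/4; weight (1/3)·(3/4) = 1/4.
The weights sum to 7/12.
So P(the prize voucher in locker 1 | the attendant opened locker 2) = (1/3) / (7/12) = 4/7.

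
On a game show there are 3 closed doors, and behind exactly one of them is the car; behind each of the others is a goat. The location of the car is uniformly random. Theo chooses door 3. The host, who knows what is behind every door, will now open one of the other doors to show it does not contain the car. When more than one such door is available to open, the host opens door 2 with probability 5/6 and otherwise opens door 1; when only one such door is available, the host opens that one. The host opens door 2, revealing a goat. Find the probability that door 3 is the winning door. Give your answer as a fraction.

Consider each possible location of the car in turn.
If it is behind door 1 (prior 1/3): only door 2 is available, probability 1; weight (1/3)·1 = 1/3.
If it is behind door 2 (prior 1/3): the host opened door 2, so this case is ruled out; weight (1/3)·0 = 0.
If it is behind door 3 (prior 1/3): door 2 is available, opened with probability 5/6; weight (1/3)·(5/6) = 5/18.
The weights sum to 11/18.
So P(the car behind door 3 | the host opened door 2) = (5/18) / (11/18) = 5/11.

5/11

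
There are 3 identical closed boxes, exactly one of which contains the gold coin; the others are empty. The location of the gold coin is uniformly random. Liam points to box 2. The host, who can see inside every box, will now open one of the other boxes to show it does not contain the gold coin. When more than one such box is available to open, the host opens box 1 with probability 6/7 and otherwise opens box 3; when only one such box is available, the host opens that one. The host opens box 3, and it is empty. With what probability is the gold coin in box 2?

Condition on the true location of the gold coin.
If it is in box 1 (prior 1/3): only box 3 is available, probability 1; weight (1/3)·1 = 1/3.
If it is in box 2 (prior 1/3): box 1 is available but not opened, probability 1/7; weight (1/3)·(1/7) = 1/21.
If it is in box 3 (prior 1/3): the host opened box 3, so this case is ruled out; weight (1/3)·0 = 0.
The weights sum to 8/21.
So P(the gold coin in box 2 | the host opened box 3) = (1/21) / (8/21) = 1/8.

1/8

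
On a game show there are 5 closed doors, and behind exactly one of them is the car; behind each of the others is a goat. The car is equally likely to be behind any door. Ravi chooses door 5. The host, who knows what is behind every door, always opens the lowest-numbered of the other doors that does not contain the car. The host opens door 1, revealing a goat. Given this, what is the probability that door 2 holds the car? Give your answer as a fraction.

1/4

Condition on the true location of the car.
If it is behind door 1 (prior 1/5): the host opened door 1, so this case is ruled out; weight (1/5)·0 = 0.
If it is behind any of doors 2, 3, 4, and 5 (prior 1/5 each): door 1 is the lowest-numbered option available, probability 1; weight (1/5)·1 = 1/5 each.
The weights sum to 4/5.
So P(the car behind door 2 | the host opened door 1) = (1/5) / (4/5) = 1/4.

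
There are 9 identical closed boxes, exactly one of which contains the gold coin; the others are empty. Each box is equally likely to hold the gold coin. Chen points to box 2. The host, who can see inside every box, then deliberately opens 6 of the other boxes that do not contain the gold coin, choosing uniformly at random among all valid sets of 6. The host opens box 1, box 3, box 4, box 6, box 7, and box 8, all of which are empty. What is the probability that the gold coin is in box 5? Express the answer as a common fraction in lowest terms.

4/9

Apply Bayes' rule, conditioning on where the gold coin actually is.
If it is in any of boxes 1, 3, 4, 6, 7, and 8 (prior 1/9 each): that box was opened and seen not to hold the prize — ruled out; weight (1/9)·0 = 0 each.
If it is in box 2 (prior 1/9): the host has 28 equally likely choices, so probability 1/28; weight (1/9)·(1/28) = 1/252.
If it is in either of boxes 5 and 9 (prior 1/9 each): the host has 7 equally likely choices, so probability 1/7; weight (1/9)·(1/7) = 1/63 each.
The weights sum to 1/28.
So P(the gold coin in box 5 | the host opened box 1, box 3, box 4, box 6, box 7, and box 8) = (1/63) / (1/28) = 4/9.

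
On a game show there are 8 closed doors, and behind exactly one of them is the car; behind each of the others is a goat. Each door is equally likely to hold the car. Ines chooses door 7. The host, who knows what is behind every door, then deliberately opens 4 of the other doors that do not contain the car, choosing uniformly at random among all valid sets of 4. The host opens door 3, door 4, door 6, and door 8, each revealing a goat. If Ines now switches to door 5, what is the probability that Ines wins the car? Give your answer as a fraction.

7/24

Condition on the true location of the car.
If it is behind any of doors 1, 2, and 5 (prior 1/8 each): the host has 15 equally likely choices, so probability 1/15; weight (1/8)·(1/15) = 1/120 each.
If it is behind any of doors 3, 4, 6, and 8 (prior 1/8 each): that door was opened and seen not to hold the prize — ruled out; weight (1/8)·0 = 0 each.
If it is behind door 7 (prior 1/8): the host has 35 equally likely choices, so probability 1/35; weight (1/8)·(1/35) = 1/280.
The weights sum to 1/35.
So P(the car behind door 5 | the host opened door 3, door 4, door 6, and door 8) = (1/120) / (1/35) = 7/24.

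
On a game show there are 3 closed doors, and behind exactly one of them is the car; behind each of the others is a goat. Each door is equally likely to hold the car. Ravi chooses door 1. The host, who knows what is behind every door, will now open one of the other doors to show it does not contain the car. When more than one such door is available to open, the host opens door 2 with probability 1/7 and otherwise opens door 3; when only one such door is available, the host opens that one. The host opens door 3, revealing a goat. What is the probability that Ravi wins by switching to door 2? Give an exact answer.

Consider each possible location of the car in turn.
If it is behind door 1 (prior 1/3): door 2 is available but not opened, probability 6/7; weight (1/3)·(6/7) = 2/7.
If it is behind door 2 (prior 1/3): only door 3 is available, probability 1; weight (1/3)·1 = 1/3.
If it is behind door 3 (prior 1/3): the host opened door 3, so this case is ruled out; weight (1/3)·0 = 0.
The weights sum to 13/21.
So P(the car behind door 2 | the host opened door 3) = (1/3) / (13/21) = 7/13.

7/13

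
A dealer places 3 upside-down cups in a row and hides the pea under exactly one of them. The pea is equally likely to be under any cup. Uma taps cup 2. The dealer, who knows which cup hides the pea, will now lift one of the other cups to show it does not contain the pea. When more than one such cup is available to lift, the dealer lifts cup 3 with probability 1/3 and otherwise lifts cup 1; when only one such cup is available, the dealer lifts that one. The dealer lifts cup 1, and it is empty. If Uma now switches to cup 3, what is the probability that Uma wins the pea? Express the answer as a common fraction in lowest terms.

Consider each possible location of the pea in turn.
If it is under cup 1 (prior 1/3): the dealer opened cup 1, so this case is ruled out; weight (1/3)·0 = 0.
If it is under cup 2 (prior 1/3): cup 3 is available but not opened, probability 2/3; weight (1/3)·(2/3) = 2/9.
If it is under cup 3 (prior 1/3): only cup 1 is available, probability 1; weight (1/3)·1 = 1/3.
The weights sum to 5/9.
So P(the pea under cup 3 | the dealer opened cup 1) = (1/3) / (5/9) = 3/5.

3/5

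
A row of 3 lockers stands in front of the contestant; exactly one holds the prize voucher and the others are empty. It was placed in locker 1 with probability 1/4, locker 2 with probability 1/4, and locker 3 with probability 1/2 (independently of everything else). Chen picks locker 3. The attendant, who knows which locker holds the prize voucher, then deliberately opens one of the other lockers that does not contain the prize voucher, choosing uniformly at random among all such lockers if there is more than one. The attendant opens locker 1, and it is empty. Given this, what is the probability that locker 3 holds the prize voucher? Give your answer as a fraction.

Apply Bayes' rule, conditioning on where the prize voucher actually is.
If it is in locker 1 (prior 1/4): the attendant opened locker 1, so this case is ruled out; weight (1/4)·0 = 0.
If it is in locker 2 (prior 1/4): the attendant has no choice, probability 1; weight (1/4)·1 = 1/4.
If it is in locker 3 (prior 1/2): the attendant has 2 equally likely choices, so probability 1/2; weight (1/2)·(1/2) = 1/4.
The weights sum to 1/2.
So P(the prize voucher in locker 3 | the attendant opened locker 1) = (1/4) / (1/2) = 1/2.

1/2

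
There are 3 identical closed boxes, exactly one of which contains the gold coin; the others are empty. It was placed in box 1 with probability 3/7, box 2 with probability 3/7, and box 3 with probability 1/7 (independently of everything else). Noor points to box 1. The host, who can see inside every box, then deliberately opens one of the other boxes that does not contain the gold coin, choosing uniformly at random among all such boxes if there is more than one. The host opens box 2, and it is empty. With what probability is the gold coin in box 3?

2/5

Consider each possible location of the gold coin in turn.
If it is in box 1 (prior 3/7): the host has 2 equally likely choices, so probability 1/2; weight (3/7)·(1/2) = 3/14.
If it is in box 2 (prior 3/7): the host opened box 2, so this case is ruled out; weight (3/7)·0 = 0.
If it is in box 3 (prior 1/7): the host has no choice, probability 1; weight (1/7)·1 = 1/7.
The weights sum to 5/14.
So P(the gold coin in box 3 | the host opened box 2) = (1/7) / (5/14) = 2/5.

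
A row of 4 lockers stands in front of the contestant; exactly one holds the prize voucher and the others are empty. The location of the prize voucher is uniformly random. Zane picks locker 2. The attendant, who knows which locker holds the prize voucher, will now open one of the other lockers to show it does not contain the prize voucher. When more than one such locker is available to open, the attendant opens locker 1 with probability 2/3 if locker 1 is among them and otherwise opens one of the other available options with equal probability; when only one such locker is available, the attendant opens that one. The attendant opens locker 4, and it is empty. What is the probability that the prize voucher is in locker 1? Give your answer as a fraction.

1/2

Condition on the true location of the prize voucher.
If it is in locker 1 (prior 1/4): locker 1 holds the prize so is unavailable; the attendant chooses uniformly among the 2 others, probability 1/2; weight (1/4)·(1/2) = 1/8.
If it is in locker 2 (prior 1/4): locker 1 is available but not opened; locker 4 gets probability (1 − 2/3)/2 = 1/6; weight (1/4)·(1/6) = 1/24.
If it is in locker 3 (prior 1/4): locker 1 is available but not opened, probability 1/3; weight (1/4)·(1/3) = 1/12.
If it is in locker 4 (prior 1/4): the attendant opened locker 4, so this case is ruled out; weight (1/4)·0 = 0.
The weights sum to 1/4.
So P(the prize voucher in locker 1 | the attendant opened locker 4) = (1/8) / (1/4) = 1/2.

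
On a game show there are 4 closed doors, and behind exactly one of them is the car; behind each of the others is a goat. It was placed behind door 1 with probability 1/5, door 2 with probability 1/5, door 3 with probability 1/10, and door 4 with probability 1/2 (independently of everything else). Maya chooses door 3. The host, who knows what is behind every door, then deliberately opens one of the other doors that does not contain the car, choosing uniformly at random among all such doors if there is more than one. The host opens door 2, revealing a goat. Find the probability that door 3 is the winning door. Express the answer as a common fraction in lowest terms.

2/23

Consider each possible location of the car in turn.
If it is behind door 1 (prior 1/5): the host has 2 equally likely choices, so probability 1/2; weight (1/5)·(1/2) = 1/10.
If it is behind door 2 (prior 1/5): the host opened door 2, so this case is ruled out; weight (1/5)·0 = 0.
If it is behind door 3 (prior 1/10): the host has 3 equally likely choices, so probability 1/3; weight (1/10)·(1/3) = 1/30.
If it is behind door 4 (prior 1/2): the host has 2 equally likely choices, so probability 1/2; weight (1/2)·(1/2) = 1/4.
The weights sum to 23/60.
So P(the car behind door 3 | the host opened door 2) = (1/30) / (23/60) = 2/23.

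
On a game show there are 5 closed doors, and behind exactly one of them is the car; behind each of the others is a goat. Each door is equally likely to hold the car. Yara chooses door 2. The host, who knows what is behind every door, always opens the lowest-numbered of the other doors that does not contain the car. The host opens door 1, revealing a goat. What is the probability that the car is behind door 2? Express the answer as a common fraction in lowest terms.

Apply Bayes' rule, conditioning on where the car actually is.
If it is behind door 1 (prior 1/5): the host opened door 1, so this case is ruled out; weight (1/5)·0 = 0.
If it is behind any of doors 2, 3, 4, and 5 (prior 1/5 each): door 1 is the lowest-numbered option available, probability 1; weight (1/5)·1 = 1/5 each.
The weights sum to 4/5.
So P(the car behind door 2 | the host opened door 1) = (1/5) / (4/5) = 1/4.

1/4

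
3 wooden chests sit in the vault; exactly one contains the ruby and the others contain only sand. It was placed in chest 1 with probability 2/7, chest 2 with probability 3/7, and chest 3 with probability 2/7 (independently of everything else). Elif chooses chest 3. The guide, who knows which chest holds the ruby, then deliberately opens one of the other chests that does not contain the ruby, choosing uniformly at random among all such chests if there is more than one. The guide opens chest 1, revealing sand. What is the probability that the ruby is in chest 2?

Consider each possible location of the ruby in turn.
If it is in chest 1 (prior 2/7): the guide opened chest 1, so this case is ruled out; weight (2/7)·0 = 0.
If it is in chest 2 (prior 3/7): the guide has no choice, probability 1; weight (3/7)·1 = 3/7.
If it is in chest 3 (prior 2/7): the guide has 2 equally likely choices, so probability 1/2; weight (2/7)·(1/2) = 1/7.
The weights sum to 4/7.
So P(the ruby in chest 2 | the guide opened chest 1) = (3/7) / (4/7) = 3/4.

3/4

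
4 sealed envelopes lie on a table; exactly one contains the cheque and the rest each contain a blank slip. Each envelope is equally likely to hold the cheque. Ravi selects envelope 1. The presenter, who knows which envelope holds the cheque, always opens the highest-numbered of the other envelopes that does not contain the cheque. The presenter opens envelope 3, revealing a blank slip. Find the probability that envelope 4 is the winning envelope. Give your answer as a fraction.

Consider each possible location of the cheque in turn.
If it is in either of envelopes 1 and 2 (prior 1/4 each): the presenter would have opened envelope 4 instead, probability 0; weight (1/4)·0 = 0 each.
If it is in envelope 3 (prior 1/4): the presenter opened envelope 3, so this case is ruled out; weight (1/4)·0 = 0.
If it is in envelope 4 (prior 1/4): envelope 3 is the highest-numbered option available, probability 1; weight (1/4)·1 = 1/4.
The weights sum to 1/4.
So P(the cheque in envelope 4 | the presenter opened envelope 3) = (1/4) / (1/4) = 1.

1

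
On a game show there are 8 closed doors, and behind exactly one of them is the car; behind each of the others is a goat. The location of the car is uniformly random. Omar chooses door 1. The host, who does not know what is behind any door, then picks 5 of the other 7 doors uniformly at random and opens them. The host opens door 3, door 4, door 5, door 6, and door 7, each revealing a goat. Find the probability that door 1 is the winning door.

Condition on the true location of the car.
If it is behind any of doors 1, 2, and 8 (prior 1/8 each): the host picks exactly this set with probability 1/21 regardless, and none is the prize; weight (1/8)·(1/21) = 1/168 each.
If it is behind any of doors 3, 4, 5, 6, and 7 (prior 1/8 each): that door was opened and seen not to hold the prize — ruled out; weight (1/8)·0 = 0 each.
The weights sum to 1/56.
So P(the car behind door 1 | the host opened door 3, door 4, door 5, door 6, and door 7) = (1/168) / (1/56) = 1/3.

1/3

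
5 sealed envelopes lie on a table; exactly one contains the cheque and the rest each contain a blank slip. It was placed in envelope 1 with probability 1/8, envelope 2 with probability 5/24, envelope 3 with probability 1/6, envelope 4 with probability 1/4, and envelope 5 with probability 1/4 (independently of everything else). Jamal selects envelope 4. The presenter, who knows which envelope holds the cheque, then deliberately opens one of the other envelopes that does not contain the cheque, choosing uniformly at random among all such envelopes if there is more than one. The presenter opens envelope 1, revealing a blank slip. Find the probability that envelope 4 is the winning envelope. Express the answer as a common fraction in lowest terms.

3/13

Apply Bayes' rule, conditioning on where the cheque actually is.
If it is in envelope 1 (prior 1/8): the presenter opened envelope 1, so this case is ruled out; weight (1/8)·0 = 0.
If it is in envelope 2 (prior 5/24): the presenter has 3 equally likely choices, so probability 1/3; weight (5/24)·(1/3) = 5/72.
If it is in envelope 3 (prior 1/6): the presenter has 3 equally likely choices, so probability 1/3; weight (1/6)·(1/3) = 1/18.
If it is in envelope 4 (prior 1/4): the presenter has 4 equally likely choices, so probability 1/4; weight (1/4)·(1/4) = 1/16.
If it is in envelope 5 (prior 1/4): the presenter has 3 equally likely choices, so probability 1/3; weight (1/4)·(1/3) = 1/12.
The weights sum to 13/48.
So P(the cheque in envelope 4 | the presenter opened envelope 1) = (1/16) / (13/48) = 3/13.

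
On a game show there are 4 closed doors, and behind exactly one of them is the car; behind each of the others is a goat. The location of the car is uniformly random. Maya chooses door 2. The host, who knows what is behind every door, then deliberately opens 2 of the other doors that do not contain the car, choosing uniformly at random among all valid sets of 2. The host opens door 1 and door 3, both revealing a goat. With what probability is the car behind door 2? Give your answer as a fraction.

1/4

Consider each possible location of the car in turn.
If it is behind either of doors 1 and 3 (prior 1/4 each): that door was opened and seen not to hold the prize — ruled out; weight (1/4)·0 = 0 each.
If it is behind door 2 (prior 1/4): the host has 3 equally likely choices, so probability 1/3; weight (1/4)·(1/3) = 1/12.
If it is behind door 4 (prior 1/4): the host has no choice, probability 1; weight (1/4)·1 = 1/4.
The weights sum to 1/3.
So P(the car behind door 2 | the host opened door 1 and door 3) = (1/12) / (1/3) = 1/4.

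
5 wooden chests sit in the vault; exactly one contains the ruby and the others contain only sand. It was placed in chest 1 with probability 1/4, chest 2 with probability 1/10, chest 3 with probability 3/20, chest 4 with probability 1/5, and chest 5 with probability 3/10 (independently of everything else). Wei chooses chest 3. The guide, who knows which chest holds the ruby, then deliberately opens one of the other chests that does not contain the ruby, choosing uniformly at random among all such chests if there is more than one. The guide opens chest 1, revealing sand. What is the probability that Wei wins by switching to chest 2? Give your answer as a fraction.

Condition on the true location of the ruby.
If it is in chest 1 (prior 1/4): the guide opened chest 1, so this case is ruled out; weight (1/4)·0 = 0.
If it is in chest 2 (prior 1/10): the guide has 3 equally likely choices, so probability 1/3; weight (1/10)·(1/3) = 1/30.
If it is in chest 3 (prior 3/20): the guide has 4 equally likely choices, so probability 1/4; weight (3/20)·(1/4) = 3/80.
If it is in chest 4 (prior 1/5): the guide has 3 equally likely choices, so probability 1/3; weight (1/5)·(1/3) = 1/15.
If it is in chest 5 (prior 3/10): the guide has 3 equally likely choices, so probability 1/3; weight (3/10)·(1/3) = 1/10.
The weights sum to 19/80.
So P(the ruby in chest 2 | the guide opened chest 1) = (1/30) / (19/80) = 8/57.

8/57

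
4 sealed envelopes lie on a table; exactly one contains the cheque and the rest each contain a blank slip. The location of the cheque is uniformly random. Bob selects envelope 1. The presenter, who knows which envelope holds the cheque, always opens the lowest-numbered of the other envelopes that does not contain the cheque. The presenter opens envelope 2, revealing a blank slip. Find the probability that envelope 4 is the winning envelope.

Condition on the true location of the cheque.
If it is in any of envelopes 1, 3, and 4 (prior 1/4 each): envelope 2 is the lowest-numbered option available, probability 1; weight (1/4)·1 = 1/4 each.
If it is in envelope 2 (prior 1/4): the presenter opened envelope 2, so this case is ruled out; weight (1/4)·0 = 0.
The weights sum to 3/4.
So P(the cheque in envelope 4 | the presenter opened envelope 2) = (1/4) / (3/4) = 1/3.

1/3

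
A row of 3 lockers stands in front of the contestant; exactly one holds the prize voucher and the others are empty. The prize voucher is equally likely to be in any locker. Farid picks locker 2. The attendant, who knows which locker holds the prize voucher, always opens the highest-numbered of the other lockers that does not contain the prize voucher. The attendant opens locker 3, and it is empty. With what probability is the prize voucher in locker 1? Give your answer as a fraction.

1/2

Condition on the true location of the prize voucher.
If it is in either of lockers 1 and 2 (prior 1/3 each): locker 3 is the highest-numbered option available, probability 1; weight (1/3)·1 = 1/3 each.
If it is in locker 3 (prior 1/3): the attendant opened locker 3, so this case is ruled out; weight (1/3)·0 = 0.
The weights sum to 2/3.
So P(the prize voucher in locker 1 | the attendant opened locker 3) = (1/3) / (2/3) = 1/2.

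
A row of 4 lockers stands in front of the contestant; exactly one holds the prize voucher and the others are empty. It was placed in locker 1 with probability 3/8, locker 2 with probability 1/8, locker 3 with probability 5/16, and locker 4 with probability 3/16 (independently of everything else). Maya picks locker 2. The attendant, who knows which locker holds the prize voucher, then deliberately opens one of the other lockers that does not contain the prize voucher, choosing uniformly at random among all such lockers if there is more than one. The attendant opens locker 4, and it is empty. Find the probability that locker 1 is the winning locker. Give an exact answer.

Apply Bayes' rule, conditioning on where the prize voucher actually is.
If it is in locker 1 (prior 3/8): the attendant has 2 equally likely choices, so probability 1/2; weight (3/8)·(1/2) = 3/16.
If it is in locker 2 (prior 1/8): the attendant has 3 equally likely choices, so probability 1/3; weight (1/8)·(1/3) = 1/24.
If it is in locker 3 (prior 5/16): the attendant has 2 equally likely choices, so probability 1/2; weight (5/16)·(1/2) = 5/32.
If it is in locker 4 (prior 3/16): the attendant opened locker 4, so this case is ruled out; weight (3/16)·0 = 0.
The weights sum to 37/96.
So P(the prize voucher in locker 1 | the attendant opened locker 4) = (3/16) / (37/96) = 18/37.

18/37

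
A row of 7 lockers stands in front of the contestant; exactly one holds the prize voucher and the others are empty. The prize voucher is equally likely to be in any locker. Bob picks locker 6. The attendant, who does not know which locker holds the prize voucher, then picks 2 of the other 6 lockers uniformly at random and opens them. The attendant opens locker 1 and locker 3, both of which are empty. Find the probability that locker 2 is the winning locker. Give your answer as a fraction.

1/5

Consider each possible location of the prize voucher in turn.
If it is in either of lockers 1 and 3 (prior 1/7 each): that locker was opened and seen not to hold the prize — ruled out; weight (1/7)·0 = 0 each.
If it is in any of lockers 2, 4, 5, 6, and 7 (prior 1/7 each): the attendant picks exactly this set with probability 1/15 regardless, and none is the prize; weight (1/7)·(1/15) = 1/105 each.
The weights sum to 1/21.
So P(the prize voucher in locker 2 | the attendant opened locker 1 and locker 3) = (1/105) / (1/21) = 1/5.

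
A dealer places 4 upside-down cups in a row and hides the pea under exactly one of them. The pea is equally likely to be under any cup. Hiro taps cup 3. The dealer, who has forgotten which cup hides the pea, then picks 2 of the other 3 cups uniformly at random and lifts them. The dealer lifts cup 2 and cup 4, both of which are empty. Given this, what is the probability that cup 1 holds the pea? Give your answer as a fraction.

Because the dealer chose which cups to lift without knowing where the pea is, the choice is independent of the prize location. Learning that none of the 2 opened cups holds the pea simply rules out those 2 locations and leaves the remaining 2 cups still equally likely by symmetry.
So P(the pea under cup 1) = 1/2.

1/2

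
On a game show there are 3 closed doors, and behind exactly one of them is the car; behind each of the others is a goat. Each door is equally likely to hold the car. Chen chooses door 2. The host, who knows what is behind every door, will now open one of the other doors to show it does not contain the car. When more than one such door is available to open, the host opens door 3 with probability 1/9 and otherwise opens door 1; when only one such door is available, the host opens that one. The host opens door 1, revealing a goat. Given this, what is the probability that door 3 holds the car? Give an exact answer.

9/17

Apply Bayes' rule, conditioning on where the car actually is.
If it is behind door 1 (prior 1/3): the host opened door 1, so this case is ruled out; weight (1/3)·0 = 0.
If it is behind door 2 (prior 1/3): door 3 is available but not opened, probability 8/9; weight (1/3)·(8/9) = 8/27.
If it is behind door 3 (prior 1/3): only door 1 is available, probability 1; weight (1/3)·1 = 1/3.
The weights sum to 17/27.
So P(the car behind door 3 | the host opened door 1) = (1/3) / (17/27) = 9/17.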